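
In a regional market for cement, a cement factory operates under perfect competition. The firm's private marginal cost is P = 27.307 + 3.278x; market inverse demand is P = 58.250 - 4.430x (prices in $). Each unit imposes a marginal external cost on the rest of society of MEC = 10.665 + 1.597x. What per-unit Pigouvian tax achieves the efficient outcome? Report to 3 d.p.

tax = $14.145 per unit

Social marginal cost = private MC + MEC = 37.972 + 4.875x.
Set SMC = demand: 37.972 + 4.875x = 58.250 - 4.430x → x* = 2.1793.
The Pigouvian tax equals MEC at x*: 10.665 + 1.597×2.1793 = 14.1453.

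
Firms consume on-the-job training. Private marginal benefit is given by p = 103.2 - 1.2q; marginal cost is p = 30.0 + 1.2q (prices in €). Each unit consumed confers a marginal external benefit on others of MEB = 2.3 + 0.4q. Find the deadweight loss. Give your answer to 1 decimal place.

Market equilibrium (private): 30.0 + 1.2q = 103.2 - 1.2q → q_m = 30.5000.
Social marginal benefit = demand + MEB = 105.5 - 0.8q.
Set SMB = MC: 105.5 - 0.8q = 30.0 + 1.2q → q* = 37.7500.
The loss is the area between SMB and MC from q* to q_m; with linear curves that's a triangle of height MEB(q_m).
DWL = ½ × 7.2500 × 14.5000 = 52.5625.

DWL = €52.6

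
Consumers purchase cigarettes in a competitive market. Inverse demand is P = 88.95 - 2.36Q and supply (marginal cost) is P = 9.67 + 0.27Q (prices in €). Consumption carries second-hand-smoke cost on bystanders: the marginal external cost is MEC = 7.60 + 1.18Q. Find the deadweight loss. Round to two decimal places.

DWL = €244.58

Market equilibrium (private): 9.67 + 0.27Q = 88.95 - 2.36Q → Q_m = 30.1445.
Social marginal benefit = demand − MEC = 81.35 - 3.54Q.
Set SMB = MC: 81.35 - 3.54Q = 9.67 + 0.27Q → Q* = 18.8136.
Between Q* and Q_m the wedge MC − SMB runs linearly from 0 to MEC(Q_m), so the loss is a triangle.
DWL = ½ × 11.3309 × 43.1705 = 244.5803.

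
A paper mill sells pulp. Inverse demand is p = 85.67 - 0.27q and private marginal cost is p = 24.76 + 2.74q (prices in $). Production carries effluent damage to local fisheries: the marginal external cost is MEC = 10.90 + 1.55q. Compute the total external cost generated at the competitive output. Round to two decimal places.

$537.93

Market equilibrium (private): 24.76 + 2.74q = 85.67 - 0.27q → q_m = 20.2359.
Total external cost = ∫₀^{q_m} (10.90 + 1.55q) dq = 10.90×20.2359 + ½×1.55×20.2359² = 537.9273.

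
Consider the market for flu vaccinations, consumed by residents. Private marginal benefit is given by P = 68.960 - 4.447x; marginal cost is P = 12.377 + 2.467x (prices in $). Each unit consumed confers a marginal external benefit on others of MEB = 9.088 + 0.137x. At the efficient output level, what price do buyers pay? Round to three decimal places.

Social marginal benefit = demand + MEB = 78.048 - 4.310x.
Set SMB = MC: 78.048 - 4.310x = 12.377 + 2.467x → x* = 9.6903.
Consumer price on the demand curve at x*: 68.960 − 4.447×9.6903 = 25.8672.

P = $25.867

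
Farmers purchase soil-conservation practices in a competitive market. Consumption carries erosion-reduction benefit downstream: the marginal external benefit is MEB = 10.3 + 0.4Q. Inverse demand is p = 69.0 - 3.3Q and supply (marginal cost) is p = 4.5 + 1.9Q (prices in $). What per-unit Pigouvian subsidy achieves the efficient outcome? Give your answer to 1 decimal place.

subsidy = $16.5 per unit

Social marginal benefit = demand + MEB = 79.3 - 2.9Q.
Set SMB = MC: 79.3 - 2.9Q = 4.5 + 1.9Q → Q* = 15.5833.
The Pigouvian subsidy equals MEB at Q*: 10.3 + 0.4×15.5833 = 16.5333.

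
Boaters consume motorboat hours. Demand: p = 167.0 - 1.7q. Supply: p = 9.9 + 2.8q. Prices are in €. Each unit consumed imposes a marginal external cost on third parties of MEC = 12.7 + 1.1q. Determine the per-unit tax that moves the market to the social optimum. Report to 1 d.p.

Social marginal benefit = demand − MEC = 154.3 - 2.8q.
Set SMB = MC: 154.3 - 2.8q = 9.9 + 2.8q → q* = 25.7857.
The Pigouvian tax equals MEC at q*: 12.7 + 1.1×25.7857 = 41.0643.

tax = €41.1 per unit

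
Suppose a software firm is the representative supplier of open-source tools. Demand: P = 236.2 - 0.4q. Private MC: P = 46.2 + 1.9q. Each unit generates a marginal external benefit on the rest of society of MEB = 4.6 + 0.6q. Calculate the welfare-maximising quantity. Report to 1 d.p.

Social marginal cost = private MC − MEB = 41.6 + 1.3q.
Set SMC = demand: 41.6 + 1.3q = 236.2 - 0.4q → q* = 114.4706.

q* = 114.5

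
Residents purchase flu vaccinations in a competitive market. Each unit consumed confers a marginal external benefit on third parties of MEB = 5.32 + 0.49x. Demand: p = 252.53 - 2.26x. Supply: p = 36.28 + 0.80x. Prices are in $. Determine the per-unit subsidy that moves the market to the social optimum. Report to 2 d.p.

subsidy = $47.56 per unit

Social marginal benefit = demand + MEB = 257.85 - 1.77x.
Set SMB = MC: 257.85 - 1.77x = 36.28 + 0.80x → x* = 86.2140.
The Pigouvian subsidy equals MEB at x*: 5.32 + 0.49×86.2140 = 47.5649.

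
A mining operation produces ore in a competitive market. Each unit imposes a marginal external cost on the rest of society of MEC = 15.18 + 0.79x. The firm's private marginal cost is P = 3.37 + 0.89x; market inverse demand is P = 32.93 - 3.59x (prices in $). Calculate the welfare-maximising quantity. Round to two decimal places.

Social marginal cost = private MC + MEC = 18.55 + 1.68x.
Set SMC = demand: 18.55 + 1.68x = 32.93 - 3.59x → x* = 2.7287.

x* = 2.73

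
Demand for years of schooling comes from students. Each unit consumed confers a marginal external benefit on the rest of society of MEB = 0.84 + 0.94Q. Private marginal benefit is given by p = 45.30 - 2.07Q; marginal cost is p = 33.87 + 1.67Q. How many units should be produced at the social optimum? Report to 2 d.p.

Q* = 4.38

Social marginal benefit = demand + MEB = 46.14 - 1.13Q.
Set SMB = MC: 46.14 - 1.13Q = 33.87 + 1.67Q → Q* = 4.3821.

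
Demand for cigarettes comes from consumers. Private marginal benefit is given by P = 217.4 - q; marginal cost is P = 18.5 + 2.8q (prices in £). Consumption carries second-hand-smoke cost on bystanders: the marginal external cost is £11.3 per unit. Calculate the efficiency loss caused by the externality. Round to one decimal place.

Market equilibrium (private): 18.5 + 2.8q = 217.4 - q → q_m = 52.3421.
Social marginal benefit = demand − MEC = 206.1 - q.
Set SMB = MC: 206.1 - q = 18.5 + 2.8q → q* = 49.3684.
Between q* and q_m the wedge MC − SMB runs linearly from 0 to MEC(q_m), so the loss is a triangle.
DWL = ½ × 2.9737 × 11.3000 = 16.8014.

DWL = £16.8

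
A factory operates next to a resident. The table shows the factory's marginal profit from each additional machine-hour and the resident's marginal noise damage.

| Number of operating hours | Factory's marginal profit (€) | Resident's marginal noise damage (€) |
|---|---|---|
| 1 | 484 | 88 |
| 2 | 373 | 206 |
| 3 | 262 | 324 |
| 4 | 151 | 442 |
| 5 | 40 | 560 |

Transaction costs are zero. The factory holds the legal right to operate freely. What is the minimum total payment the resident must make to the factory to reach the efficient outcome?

€453

Left alone the factory would choose level 5 (marginal profit stays positive).
Efficient level: k* = 2 (marginal profit ≥ marginal noise damage through 2).
The resident must at least cover the factory's forgone profit from cutting 5→2: 262 + 151 + 40 = 453.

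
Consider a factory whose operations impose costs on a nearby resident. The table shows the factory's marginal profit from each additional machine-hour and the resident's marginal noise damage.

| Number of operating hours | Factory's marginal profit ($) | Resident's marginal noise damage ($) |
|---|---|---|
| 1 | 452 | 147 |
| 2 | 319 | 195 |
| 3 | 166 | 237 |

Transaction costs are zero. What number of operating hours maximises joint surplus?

Bargaining reaches the level where marginal profit last exceeds marginal noise damage.
That holds through level 2 (319 ≥ 195) but not at 3 (166 < 237).

2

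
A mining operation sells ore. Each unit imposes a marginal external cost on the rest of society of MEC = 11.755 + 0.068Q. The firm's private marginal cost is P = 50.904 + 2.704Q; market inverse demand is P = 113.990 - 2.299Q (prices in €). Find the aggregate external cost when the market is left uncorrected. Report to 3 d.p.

€153.632

Market equilibrium (private): 50.904 + 2.704Q = 113.990 - 2.299Q → Q_m = 12.6096.
Total external cost = ∫₀^{Q_m} (11.755 + 0.068Q) dQ = 11.755×12.6096 + ½×0.068×12.6096² = 153.6319.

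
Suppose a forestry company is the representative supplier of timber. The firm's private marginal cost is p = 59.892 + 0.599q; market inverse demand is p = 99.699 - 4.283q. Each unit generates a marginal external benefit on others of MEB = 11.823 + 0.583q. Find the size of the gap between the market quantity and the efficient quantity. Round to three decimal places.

3.856 units

Market equilibrium (private): 59.892 + 0.599q = 99.699 - 4.283q → q_m = 8.1538.
Social marginal cost = private MC − MEB = 48.069 + 0.016q.
Set SMC = demand: 48.069 + 0.016q = 99.699 - 4.283q → q* = 12.0098.
Gap = |8.1538 − 12.0098| = 3.8560.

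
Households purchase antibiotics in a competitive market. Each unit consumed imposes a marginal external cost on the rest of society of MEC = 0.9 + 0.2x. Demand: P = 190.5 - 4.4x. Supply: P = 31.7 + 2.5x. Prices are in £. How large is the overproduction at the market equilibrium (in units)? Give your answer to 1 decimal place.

0.8 units

Market equilibrium (private): 31.7 + 2.5x = 190.5 - 4.4x → x_m = 23.0145.
Social marginal benefit = demand − MEC = 189.6 - 4.6x.
Set SMB = MC: 189.6 - 4.6x = 31.7 + 2.5x → x* = 22.2394.
Gap = |23.0145 − 22.2394| = 0.7751.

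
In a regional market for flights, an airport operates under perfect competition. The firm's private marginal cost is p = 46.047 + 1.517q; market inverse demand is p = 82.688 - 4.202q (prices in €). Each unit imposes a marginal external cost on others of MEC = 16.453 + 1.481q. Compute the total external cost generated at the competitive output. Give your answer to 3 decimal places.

€135.809

Market equilibrium (private): 46.047 + 1.517q = 82.688 - 4.202q → q_m = 6.4069.
Total external cost = ∫₀^{q_m} (16.453 + 1.481q) dq = 16.453×6.4069 + ½×1.481×6.4069² = 135.8090.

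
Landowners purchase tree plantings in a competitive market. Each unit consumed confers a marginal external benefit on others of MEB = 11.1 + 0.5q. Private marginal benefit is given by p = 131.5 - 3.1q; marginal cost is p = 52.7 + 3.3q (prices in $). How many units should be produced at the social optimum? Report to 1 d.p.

q* = 15.2

Social marginal benefit = demand + MEB = 142.6 - 2.6q.
Set SMB = MC: 142.6 - 2.6q = 52.7 + 3.3q → q* = 15.2373.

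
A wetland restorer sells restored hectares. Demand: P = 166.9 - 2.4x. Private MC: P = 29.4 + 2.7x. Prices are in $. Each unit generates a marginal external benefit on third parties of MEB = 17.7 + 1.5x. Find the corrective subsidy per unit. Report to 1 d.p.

subsidy = $82.4 per unit

Social marginal cost = private MC − MEB = 11.7 + 1.2x.
Set SMC = demand: 11.7 + 1.2x = 166.9 - 2.4x → x* = 43.1111.
The Pigouvian subsidy equals MEB at x*: 17.7 + 1.5×43.1111 = 82.3667.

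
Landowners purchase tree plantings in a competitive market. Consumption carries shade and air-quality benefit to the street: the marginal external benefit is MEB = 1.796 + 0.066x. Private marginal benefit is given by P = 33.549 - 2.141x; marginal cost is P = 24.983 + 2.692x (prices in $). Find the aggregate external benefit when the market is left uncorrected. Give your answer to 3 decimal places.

$3.287

Market equilibrium (private): 24.983 + 2.692x = 33.549 - 2.141x → x_m = 1.7724.
Total external benefit = ∫₀^{x_m} (1.796 + 0.066x) dx = 1.796×1.7724 + ½×0.066×1.7724² = 3.2869.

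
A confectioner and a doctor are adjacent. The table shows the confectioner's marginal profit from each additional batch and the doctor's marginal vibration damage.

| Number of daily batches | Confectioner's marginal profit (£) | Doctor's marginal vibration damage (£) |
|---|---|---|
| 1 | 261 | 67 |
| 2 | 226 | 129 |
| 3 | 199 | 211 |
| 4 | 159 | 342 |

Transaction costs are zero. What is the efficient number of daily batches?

2

Bargaining reaches the level where marginal profit last exceeds marginal vibration damage.
That holds through level 2 (226 ≥ 129) but not at 3 (199 < 211).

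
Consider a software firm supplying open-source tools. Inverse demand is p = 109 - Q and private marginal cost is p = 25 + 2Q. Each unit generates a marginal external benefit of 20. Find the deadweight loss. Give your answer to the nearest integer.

DWL = 67

Market equilibrium (private): 25 + 2Q = 109 - Q → Q_m = 28.0000.
Social marginal cost = private MC − MEB = 5 + 2Q.
Set SMC = demand: 5 + 2Q = 109 - Q → Q* = 34.6667.
Between Q* and Q_m the wedge demand − SMC runs linearly from 0 to MEB(Q_m), so the loss is a triangle.
DWL = ½ × 6.6667 × 20.0000 = 66.6670.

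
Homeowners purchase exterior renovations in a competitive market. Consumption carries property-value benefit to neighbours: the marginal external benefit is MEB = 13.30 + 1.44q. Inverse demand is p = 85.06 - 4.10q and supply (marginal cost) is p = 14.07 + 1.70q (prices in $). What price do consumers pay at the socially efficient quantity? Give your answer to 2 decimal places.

P = $5.80

Social marginal benefit = demand + MEB = 98.36 - 2.66q.
Set SMB = MC: 98.36 - 2.66q = 14.07 + 1.70q → q* = 19.3326.
Consumer price on the demand curve at q*: 85.06 − 4.10×19.3326 = 5.7963.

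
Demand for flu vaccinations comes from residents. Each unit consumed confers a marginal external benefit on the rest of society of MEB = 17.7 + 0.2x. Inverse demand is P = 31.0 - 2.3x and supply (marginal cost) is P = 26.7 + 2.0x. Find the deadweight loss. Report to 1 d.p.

DWL = 39.1

Market equilibrium (private): 26.7 + 2.0x = 31.0 - 2.3x → x_m = 1.0000.
Social marginal benefit = demand + MEB = 48.7 - 2.1x.
Set SMB = MC: 48.7 - 2.1x = 26.7 + 2.0x → x* = 5.3659.
The welfare-loss triangle has base |x_m − x*| and height MEB(x_m) (the vertical gap between SMB and MC is zero at x* and MEB at x_m).
DWL = ½ × 4.3659 × 17.9000 = 39.0748.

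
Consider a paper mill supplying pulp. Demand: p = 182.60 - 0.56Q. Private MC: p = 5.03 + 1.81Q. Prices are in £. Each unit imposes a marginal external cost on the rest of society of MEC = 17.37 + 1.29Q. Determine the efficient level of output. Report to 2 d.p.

Q* = 43.77

Social marginal cost = private MC + MEC = 22.40 + 3.10Q.
Set SMC = demand: 22.40 + 3.10Q = 182.60 - 0.56Q → Q* = 43.7705.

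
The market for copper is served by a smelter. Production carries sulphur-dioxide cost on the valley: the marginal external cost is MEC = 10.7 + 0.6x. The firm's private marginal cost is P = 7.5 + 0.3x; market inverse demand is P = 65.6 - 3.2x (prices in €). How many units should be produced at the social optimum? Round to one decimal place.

x* = 11.6

Social marginal cost = private MC + MEC = 18.2 + 0.9x.
Set SMC = demand: 18.2 + 0.9x = 65.6 - 3.2x → x* = 11.5610.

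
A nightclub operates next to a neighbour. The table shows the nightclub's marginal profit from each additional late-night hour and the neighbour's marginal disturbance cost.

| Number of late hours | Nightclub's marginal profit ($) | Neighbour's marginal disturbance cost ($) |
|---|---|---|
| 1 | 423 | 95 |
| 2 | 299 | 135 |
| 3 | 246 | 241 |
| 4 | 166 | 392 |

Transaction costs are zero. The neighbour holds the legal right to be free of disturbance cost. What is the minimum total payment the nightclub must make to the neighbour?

Efficient level: marginal profit ≥ marginal disturbance cost through level 3, so k* = 3.
With the neighbour holding the right, the nightclub must at least compensate total damage at k*: 95 + 135 + 241 = 471.

$471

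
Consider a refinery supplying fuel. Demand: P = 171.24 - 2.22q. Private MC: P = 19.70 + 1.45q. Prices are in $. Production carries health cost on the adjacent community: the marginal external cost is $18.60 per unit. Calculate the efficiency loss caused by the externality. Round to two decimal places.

DWL = $47.13

Market equilibrium (private): 19.70 + 1.45q = 171.24 - 2.22q → q_m = 41.2916.
Social marginal cost = private MC + MEC = 38.30 + 1.45q.
Set SMC = demand: 38.30 + 1.45q = 171.24 - 2.22q → q* = 36.2234.
The loss is the area between SMC and demand from q* to q_m; with linear curves that's a triangle of height MEC(q_m).
DWL = ½ × 5.0682 × 18.6000 = 47.1343.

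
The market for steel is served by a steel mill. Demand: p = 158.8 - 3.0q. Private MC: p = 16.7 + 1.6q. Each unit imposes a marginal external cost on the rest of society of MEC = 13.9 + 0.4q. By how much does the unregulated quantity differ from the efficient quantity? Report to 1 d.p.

Market equilibrium (private): 16.7 + 1.6q = 158.8 - 3.0q → q_m = 30.8913.
Social marginal cost = private MC + MEC = 30.6 + 2.0q.
Set SMC = demand: 30.6 + 2.0q = 158.8 - 3.0q → q* = 25.6400.
Gap = |30.8913 − 25.6400| = 5.2513.

5.3 units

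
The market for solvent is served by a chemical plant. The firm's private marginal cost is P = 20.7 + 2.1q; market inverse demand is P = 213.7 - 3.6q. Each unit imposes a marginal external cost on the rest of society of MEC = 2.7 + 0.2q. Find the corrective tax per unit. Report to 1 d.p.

tax = 9.2 per unit

Social marginal cost = private MC + MEC = 23.4 + 2.3q.
Set SMC = demand: 23.4 + 2.3q = 213.7 - 3.6q → q* = 32.2542.
The Pigouvian tax equals MEC at q*: 2.7 + 0.2×32.2542 = 9.1508.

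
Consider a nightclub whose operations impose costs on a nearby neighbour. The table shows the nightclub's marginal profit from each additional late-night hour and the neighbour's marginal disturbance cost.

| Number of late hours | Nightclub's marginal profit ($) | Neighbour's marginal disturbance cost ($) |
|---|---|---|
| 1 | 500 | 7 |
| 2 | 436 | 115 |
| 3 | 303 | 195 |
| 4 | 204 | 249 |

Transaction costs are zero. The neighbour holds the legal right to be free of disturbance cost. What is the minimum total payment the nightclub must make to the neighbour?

Efficient level: marginal profit ≥ marginal disturbance cost through level 3, so k* = 3.
With the neighbour holding the right, the nightclub must at least compensate total damage at k*: 7 + 115 + 195 = 317.

$317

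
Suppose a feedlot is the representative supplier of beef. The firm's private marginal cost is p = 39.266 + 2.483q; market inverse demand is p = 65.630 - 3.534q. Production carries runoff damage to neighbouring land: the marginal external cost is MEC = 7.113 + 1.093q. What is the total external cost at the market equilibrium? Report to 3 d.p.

Market equilibrium (private): 39.266 + 2.483q = 65.630 - 3.534q → q_m = 4.3816.
Total external cost = ∫₀^{q_m} (7.113 + 1.093q) dq = 7.113×4.3816 + ½×1.093×4.3816² = 41.6583.

41.658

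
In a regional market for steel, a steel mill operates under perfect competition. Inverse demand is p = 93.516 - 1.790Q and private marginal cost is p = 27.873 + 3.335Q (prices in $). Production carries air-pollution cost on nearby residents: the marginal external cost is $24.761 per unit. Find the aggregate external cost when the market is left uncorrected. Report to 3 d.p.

Market equilibrium (private): 27.873 + 3.335Q = 93.516 - 1.790Q → Q_m = 12.8084.
Total external cost = MEC × Q_m = 24.761 × 12.8084 = 317.1488.

$317.149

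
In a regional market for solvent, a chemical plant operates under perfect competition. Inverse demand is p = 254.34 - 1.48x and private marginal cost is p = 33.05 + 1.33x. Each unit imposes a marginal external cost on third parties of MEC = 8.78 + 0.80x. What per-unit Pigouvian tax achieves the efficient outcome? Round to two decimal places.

tax = 55.87 per unit

Social marginal cost = private MC + MEC = 41.83 + 2.13x.
Set SMC = demand: 41.83 + 2.13x = 254.34 - 1.48x → x* = 58.8670.
The Pigouvian tax equals MEC at x*: 8.78 + 0.80×58.8670 = 55.8736.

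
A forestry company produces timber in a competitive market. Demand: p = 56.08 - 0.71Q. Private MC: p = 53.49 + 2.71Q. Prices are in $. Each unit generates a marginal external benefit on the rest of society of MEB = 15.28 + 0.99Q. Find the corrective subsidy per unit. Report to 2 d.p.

Social marginal cost = private MC − MEB = 38.21 + 1.72Q.
Set SMC = demand: 38.21 + 1.72Q = 56.08 - 0.71Q → Q* = 7.3539.
The Pigouvian subsidy equals MEB at Q*: 15.28 + 0.99×7.3539 = 22.5604.

subsidy = $22.56 per unit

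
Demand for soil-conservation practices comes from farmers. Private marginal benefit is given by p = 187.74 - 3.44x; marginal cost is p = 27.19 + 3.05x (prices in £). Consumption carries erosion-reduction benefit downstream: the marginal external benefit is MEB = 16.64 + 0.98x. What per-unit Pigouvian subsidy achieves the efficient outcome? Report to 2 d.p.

subsidy = £48.15 per unit

Social marginal benefit = demand + MEB = 204.38 - 2.46x.
Set SMB = MC: 204.38 - 2.46x = 27.19 + 3.05x → x* = 32.1579.
The Pigouvian subsidy equals MEB at x*: 16.64 + 0.98×32.1579 = 48.1547.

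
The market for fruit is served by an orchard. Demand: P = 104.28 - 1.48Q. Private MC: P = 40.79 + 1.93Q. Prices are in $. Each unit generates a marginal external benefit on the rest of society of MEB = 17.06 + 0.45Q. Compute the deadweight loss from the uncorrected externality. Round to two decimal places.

DWL = $109.31

Market equilibrium (private): 40.79 + 1.93Q = 104.28 - 1.48Q → Q_m = 18.6188.
Social marginal cost = private MC − MEB = 23.73 + 1.48Q.
Set SMC = demand: 23.73 + 1.48Q = 104.28 - 1.48Q → Q* = 27.2128.
Between Q* and Q_m the wedge demand − SMC runs linearly from 0 to MEB(Q_m), so the loss is a triangle.
DWL = ½ × 8.5940 × 25.4384 = 109.3088.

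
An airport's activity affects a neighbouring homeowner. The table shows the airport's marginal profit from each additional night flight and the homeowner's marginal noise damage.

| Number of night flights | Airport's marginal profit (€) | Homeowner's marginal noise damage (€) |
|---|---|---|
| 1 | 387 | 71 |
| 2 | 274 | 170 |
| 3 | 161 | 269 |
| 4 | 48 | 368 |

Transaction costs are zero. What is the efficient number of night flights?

2

Bargaining reaches the level where marginal profit last exceeds marginal noise damage.
That holds through level 2 (274 ≥ 170) but not at 3 (161 < 269).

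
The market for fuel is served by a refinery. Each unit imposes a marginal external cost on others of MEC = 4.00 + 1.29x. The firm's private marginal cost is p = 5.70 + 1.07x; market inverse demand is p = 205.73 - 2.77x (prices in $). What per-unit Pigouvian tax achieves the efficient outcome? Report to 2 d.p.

tax = $53.29 per unit

Social marginal cost = private MC + MEC = 9.70 + 2.36x.
Set SMC = demand: 9.70 + 2.36x = 205.73 - 2.77x → x* = 38.2125.
The Pigouvian tax equals MEC at x*: 4.00 + 1.29×38.2125 = 53.2941.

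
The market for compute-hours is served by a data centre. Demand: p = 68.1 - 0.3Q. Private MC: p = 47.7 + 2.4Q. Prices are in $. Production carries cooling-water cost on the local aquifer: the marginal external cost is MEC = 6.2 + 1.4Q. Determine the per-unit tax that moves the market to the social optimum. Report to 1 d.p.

Social marginal cost = private MC + MEC = 53.9 + 3.8Q.
Set SMC = demand: 53.9 + 3.8Q = 68.1 - 0.3Q → Q* = 3.4634.
The Pigouvian tax equals MEC at Q*: 6.2 + 1.4×3.4634 = 11.0488.

tax = $11.0 per unit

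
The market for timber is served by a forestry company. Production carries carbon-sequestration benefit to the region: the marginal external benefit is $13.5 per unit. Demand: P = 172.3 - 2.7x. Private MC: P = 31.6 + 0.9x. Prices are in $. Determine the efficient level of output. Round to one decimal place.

x* = 42.8

Social marginal cost = private MC − MEB = 18.1 + 0.9x.
Set SMC = demand: 18.1 + 0.9x = 172.3 - 2.7x → x* = 42.8333.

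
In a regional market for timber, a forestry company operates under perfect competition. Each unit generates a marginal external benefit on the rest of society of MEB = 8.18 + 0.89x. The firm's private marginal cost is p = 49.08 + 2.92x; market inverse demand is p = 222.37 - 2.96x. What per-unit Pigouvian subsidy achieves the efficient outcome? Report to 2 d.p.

subsidy = 40.55 per unit

Social marginal cost = private MC − MEB = 40.90 + 2.03x.
Set SMC = demand: 40.90 + 2.03x = 222.37 - 2.96x → x* = 36.3667.
The Pigouvian subsidy equals MEB at x*: 8.18 + 0.89×36.3667 = 40.5464.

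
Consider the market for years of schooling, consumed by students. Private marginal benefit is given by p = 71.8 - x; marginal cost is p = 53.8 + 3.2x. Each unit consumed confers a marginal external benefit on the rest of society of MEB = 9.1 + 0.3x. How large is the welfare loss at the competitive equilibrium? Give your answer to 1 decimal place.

Market equilibrium (private): 53.8 + 3.2x = 71.8 - x → x_m = 4.2857.
Social marginal benefit = demand + MEB = 80.9 - 0.7x.
Set SMB = MC: 80.9 - 0.7x = 53.8 + 3.2x → x* = 6.9487.
Between x* and x_m the wedge SMB − MC runs linearly from 0 to MEB(x_m), so the loss is a triangle.
DWL = ½ × 2.6630 × 10.3857 = 13.8286.

DWL = 13.8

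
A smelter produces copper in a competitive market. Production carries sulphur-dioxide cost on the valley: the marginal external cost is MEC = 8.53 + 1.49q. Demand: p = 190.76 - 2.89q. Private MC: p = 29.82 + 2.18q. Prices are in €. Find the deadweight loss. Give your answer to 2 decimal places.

DWL = €237.56

Market equilibrium (private): 29.82 + 2.18q = 190.76 - 2.89q → q_m = 31.7436.
Social marginal cost = private MC + MEC = 38.35 + 3.67q.
Set SMC = demand: 38.35 + 3.67q = 190.76 - 2.89q → q* = 23.2332.
Height of the DWL triangle at q_m is SMC(q_m) − demand(q_m) = MEC(q_m) = 55.8279.
DWL = ½ × 8.5104 × 55.8279 = 237.5589.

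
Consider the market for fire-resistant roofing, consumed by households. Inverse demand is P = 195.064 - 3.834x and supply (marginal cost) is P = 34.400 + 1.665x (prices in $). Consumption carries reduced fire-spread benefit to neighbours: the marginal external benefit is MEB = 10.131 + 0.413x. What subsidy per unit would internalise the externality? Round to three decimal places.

subsidy = $24.000 per unit

Social marginal benefit = demand + MEB = 205.195 - 3.421x.
Set SMB = MC: 205.195 - 3.421x = 34.400 + 1.665x → x* = 33.5814.
The Pigouvian subsidy equals MEB at x*: 10.131 + 0.413×33.5814 = 24.0001.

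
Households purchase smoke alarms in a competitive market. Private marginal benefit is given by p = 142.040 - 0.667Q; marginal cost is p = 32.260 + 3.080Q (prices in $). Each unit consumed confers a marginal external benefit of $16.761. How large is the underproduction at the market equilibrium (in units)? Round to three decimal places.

Market equilibrium (private): 32.260 + 3.080Q = 142.040 - 0.667Q → Q_m = 29.2981.
Social marginal benefit = demand + MEB = 158.801 - 0.667Q.
Set SMB = MC: 158.801 - 0.667Q = 32.260 + 3.080Q → Q* = 33.7713.
Gap = |29.2981 − 33.7713| = 4.4732.

4.473 units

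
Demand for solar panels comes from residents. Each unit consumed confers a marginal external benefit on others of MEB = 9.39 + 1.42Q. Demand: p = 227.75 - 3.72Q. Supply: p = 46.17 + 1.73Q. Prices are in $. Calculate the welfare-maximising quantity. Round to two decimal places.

Q* = 47.39

Social marginal benefit = demand + MEB = 237.14 - 2.30Q.
Set SMB = MC: 237.14 - 2.30Q = 46.17 + 1.73Q → Q* = 47.3871.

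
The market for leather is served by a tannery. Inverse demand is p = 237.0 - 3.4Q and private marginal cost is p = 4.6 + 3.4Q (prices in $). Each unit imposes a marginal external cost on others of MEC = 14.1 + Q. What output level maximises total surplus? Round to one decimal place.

Q* = 28.0

Social marginal cost = private MC + MEC = 18.7 + 4.4Q.
Set SMC = demand: 18.7 + 4.4Q = 237.0 - 3.4Q → Q* = 27.9872.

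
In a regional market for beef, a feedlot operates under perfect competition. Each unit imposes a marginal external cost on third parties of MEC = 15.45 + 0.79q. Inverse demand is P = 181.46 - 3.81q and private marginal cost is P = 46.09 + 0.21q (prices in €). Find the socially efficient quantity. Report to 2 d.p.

Social marginal cost = private MC + MEC = 61.54 + q.
Set SMC = demand: 61.54 + q = 181.46 - 3.81q → q* = 24.9314.

q* = 24.93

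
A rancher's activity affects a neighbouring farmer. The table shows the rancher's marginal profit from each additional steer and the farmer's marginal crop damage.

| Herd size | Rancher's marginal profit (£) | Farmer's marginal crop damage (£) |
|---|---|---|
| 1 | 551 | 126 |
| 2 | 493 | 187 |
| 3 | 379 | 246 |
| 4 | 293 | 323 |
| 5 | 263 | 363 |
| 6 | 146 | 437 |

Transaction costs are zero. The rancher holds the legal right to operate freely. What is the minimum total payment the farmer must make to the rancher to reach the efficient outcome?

Left alone the rancher would choose level 6 (marginal profit stays positive).
Efficient level: k* = 3 (marginal profit ≥ marginal crop damage through 3).
The farmer must at least cover the rancher's forgone profit from cutting 6→3: 293 + 263 + 146 = 702.

£702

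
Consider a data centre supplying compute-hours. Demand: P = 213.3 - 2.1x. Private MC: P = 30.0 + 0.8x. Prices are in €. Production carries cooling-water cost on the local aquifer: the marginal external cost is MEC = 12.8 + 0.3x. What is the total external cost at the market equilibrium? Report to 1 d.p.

€1408.3

Market equilibrium (private): 30.0 + 0.8x = 213.3 - 2.1x → x_m = 63.2069.
Total external cost = ∫₀^{x_m} (12.8 + 0.3x) dx = 12.8×63.2069 + ½×0.3×63.2069² = 1408.3152.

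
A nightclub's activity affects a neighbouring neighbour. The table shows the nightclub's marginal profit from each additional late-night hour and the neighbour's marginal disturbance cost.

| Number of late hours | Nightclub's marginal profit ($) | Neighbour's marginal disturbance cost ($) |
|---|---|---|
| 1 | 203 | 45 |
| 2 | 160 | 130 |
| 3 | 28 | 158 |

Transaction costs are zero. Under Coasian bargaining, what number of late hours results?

Bargaining reaches the level where marginal profit last exceeds marginal disturbance cost.
That holds through level 2 (160 ≥ 130) but not at 3 (28 < 158).

2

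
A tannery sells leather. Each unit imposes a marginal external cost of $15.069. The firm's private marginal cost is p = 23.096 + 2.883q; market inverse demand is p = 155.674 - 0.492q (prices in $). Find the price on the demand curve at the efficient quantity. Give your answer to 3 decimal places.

P = $138.544

Social marginal cost = private MC + MEC = 38.165 + 2.883q.
Set SMC = demand: 38.165 + 2.883q = 155.674 - 0.492q → q* = 34.8175.
Consumer price on the demand curve at q*: 155.674 − 0.492×34.8175 = 138.5438.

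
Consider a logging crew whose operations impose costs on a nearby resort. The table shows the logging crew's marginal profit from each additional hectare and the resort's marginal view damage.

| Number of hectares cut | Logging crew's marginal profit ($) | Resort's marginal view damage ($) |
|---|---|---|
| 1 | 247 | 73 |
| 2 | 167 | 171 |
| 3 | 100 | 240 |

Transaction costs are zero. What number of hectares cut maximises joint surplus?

Bargaining reaches the level where marginal profit last exceeds marginal view damage.
That holds through level 1 (247 ≥ 73) but not at 2 (167 < 171).

1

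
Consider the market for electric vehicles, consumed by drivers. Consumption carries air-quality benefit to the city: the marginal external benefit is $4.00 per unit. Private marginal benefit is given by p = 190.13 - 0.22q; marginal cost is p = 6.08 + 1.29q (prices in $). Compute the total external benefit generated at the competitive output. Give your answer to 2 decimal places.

Market equilibrium (private): 6.08 + 1.29q = 190.13 - 0.22q → q_m = 121.8874.
Total external benefit = MEB × q_m = 4.00 × 121.8874 = 487.5496.

$487.55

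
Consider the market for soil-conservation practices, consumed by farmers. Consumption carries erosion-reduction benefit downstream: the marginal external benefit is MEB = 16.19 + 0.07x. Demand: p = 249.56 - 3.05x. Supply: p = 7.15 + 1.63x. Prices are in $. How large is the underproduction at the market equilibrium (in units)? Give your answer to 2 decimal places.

4.30 units

Market equilibrium (private): 7.15 + 1.63x = 249.56 - 3.05x → x_m = 51.7970.
Social marginal benefit = demand + MEB = 265.75 - 2.98x.
Set SMB = MC: 265.75 - 2.98x = 7.15 + 1.63x → x* = 56.0954.
Gap = |51.7970 − 56.0954| = 4.2984.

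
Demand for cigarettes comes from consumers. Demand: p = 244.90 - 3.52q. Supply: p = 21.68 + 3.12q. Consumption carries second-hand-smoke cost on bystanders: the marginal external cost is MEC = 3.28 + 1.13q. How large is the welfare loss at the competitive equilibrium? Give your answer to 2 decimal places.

DWL = 109.59

Market equilibrium (private): 21.68 + 3.12q = 244.90 - 3.52q → q_m = 33.6175.
Social marginal benefit = demand − MEC = 241.62 - 4.65q.
Set SMB = MC: 241.62 - 4.65q = 21.68 + 3.12q → q* = 28.3063.
Height of the DWL triangle at q_m is MC(q_m) − SMB(q_m) = MEC(q_m) = 41.2677.
DWL = ½ × 5.3112 × 41.2677 = 109.5905.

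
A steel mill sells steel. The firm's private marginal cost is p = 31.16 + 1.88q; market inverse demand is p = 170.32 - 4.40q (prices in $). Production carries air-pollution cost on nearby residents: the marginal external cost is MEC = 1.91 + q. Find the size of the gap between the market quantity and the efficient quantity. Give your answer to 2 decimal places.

3.31 units

Market equilibrium (private): 31.16 + 1.88q = 170.32 - 4.40q → q_m = 22.1592.
Social marginal cost = private MC + MEC = 33.07 + 2.88q.
Set SMC = demand: 33.07 + 2.88q = 170.32 - 4.40q → q* = 18.8530.
Gap = |22.1592 − 18.8530| = 3.3062.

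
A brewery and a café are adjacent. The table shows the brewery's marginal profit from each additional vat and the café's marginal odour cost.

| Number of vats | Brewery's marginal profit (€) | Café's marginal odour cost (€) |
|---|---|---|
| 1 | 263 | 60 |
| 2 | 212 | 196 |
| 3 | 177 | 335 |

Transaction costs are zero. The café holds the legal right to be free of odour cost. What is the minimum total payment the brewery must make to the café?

Efficient level: marginal profit ≥ marginal odour cost through level 2, so k* = 2.
With the café holding the right, the brewery must at least compensate total damage at k*: 60 + 196 = 256.

€256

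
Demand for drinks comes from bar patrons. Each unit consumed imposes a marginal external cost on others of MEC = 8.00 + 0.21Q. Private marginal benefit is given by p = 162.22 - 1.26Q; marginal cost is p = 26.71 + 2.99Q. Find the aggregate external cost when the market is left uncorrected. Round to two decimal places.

Market equilibrium (private): 26.71 + 2.99Q = 162.22 - 1.26Q → Q_m = 31.8847.
Total external cost = ∫₀^{Q_m} (8.00 + 0.21Q) dQ = 8.00×31.8847 + ½×0.21×31.8847² = 361.8242.

361.82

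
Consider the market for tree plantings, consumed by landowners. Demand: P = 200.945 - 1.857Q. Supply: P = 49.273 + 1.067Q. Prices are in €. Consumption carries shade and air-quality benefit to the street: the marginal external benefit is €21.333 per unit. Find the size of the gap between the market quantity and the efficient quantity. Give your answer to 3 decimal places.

7.296 units

Market equilibrium (private): 49.273 + 1.067Q = 200.945 - 1.857Q → Q_m = 51.8714.
Social marginal benefit = demand + MEB = 222.278 - 1.857Q.
Set SMB = MC: 222.278 - 1.857Q = 49.273 + 1.067Q → Q* = 59.1672.
Gap = |51.8714 − 59.1672| = 7.2958.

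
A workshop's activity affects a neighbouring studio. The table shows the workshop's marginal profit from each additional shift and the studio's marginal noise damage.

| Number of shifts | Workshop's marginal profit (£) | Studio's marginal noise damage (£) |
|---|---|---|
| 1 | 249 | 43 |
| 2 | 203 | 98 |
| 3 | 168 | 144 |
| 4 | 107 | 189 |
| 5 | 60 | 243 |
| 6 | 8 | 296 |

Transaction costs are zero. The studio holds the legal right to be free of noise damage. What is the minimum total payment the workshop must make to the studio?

£285

Efficient level: marginal profit ≥ marginal noise damage through level 3, so k* = 3.
With the studio holding the right, the workshop must at least compensate total damage at k*: 43 + 98 + 144 = 285.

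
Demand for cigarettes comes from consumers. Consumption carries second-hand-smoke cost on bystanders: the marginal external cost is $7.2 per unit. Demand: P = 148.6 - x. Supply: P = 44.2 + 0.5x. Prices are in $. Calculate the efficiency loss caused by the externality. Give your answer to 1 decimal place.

DWL = $17.3

Market equilibrium (private): 44.2 + 0.5x = 148.6 - x → x_m = 69.6000.
Social marginal benefit = demand − MEC = 141.4 - x.
Set SMB = MC: 141.4 - x = 44.2 + 0.5x → x* = 64.8000.
Height of the DWL triangle at x_m is MC(x_m) − SMB(x_m) = MEC(x_m) = 7.2000.
DWL = ½ × 4.8000 × 7.2000 = 17.2800.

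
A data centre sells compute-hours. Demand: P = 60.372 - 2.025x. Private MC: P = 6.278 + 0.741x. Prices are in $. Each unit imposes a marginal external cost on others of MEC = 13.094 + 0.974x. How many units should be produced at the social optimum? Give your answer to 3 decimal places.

Social marginal cost = private MC + MEC = 19.372 + 1.715x.
Set SMC = demand: 19.372 + 1.715x = 60.372 - 2.025x → x* = 10.9626.

x* = 10.963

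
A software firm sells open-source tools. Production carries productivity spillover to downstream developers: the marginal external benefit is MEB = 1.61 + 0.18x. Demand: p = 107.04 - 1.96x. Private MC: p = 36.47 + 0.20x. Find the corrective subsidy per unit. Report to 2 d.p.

subsidy = 8.17 per unit

Social marginal cost = private MC − MEB = 34.86 + 0.02x.
Set SMC = demand: 34.86 + 0.02x = 107.04 - 1.96x → x* = 36.4545.
The Pigouvian subsidy equals MEB at x*: 1.61 + 0.18×36.4545 = 8.1718.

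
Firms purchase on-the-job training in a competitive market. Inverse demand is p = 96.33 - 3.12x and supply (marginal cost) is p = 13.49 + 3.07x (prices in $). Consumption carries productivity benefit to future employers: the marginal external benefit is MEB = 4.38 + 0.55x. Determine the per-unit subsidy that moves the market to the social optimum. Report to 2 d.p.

subsidy = $12.89 per unit

Social marginal benefit = demand + MEB = 100.71 - 2.57x.
Set SMB = MC: 100.71 - 2.57x = 13.49 + 3.07x → x* = 15.4645.
The Pigouvian subsidy equals MEB at x*: 4.38 + 0.55×15.4645 = 12.8855.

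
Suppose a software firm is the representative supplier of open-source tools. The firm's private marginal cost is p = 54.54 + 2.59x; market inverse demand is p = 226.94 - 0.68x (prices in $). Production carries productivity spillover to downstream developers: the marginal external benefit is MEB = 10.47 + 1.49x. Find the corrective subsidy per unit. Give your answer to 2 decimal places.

subsidy = $163.55 per unit

Social marginal cost = private MC − MEB = 44.07 + 1.10x.
Set SMC = demand: 44.07 + 1.10x = 226.94 - 0.68x → x* = 102.7360.
The Pigouvian subsidy equals MEB at x*: 10.47 + 1.49×102.7360 = 163.5466.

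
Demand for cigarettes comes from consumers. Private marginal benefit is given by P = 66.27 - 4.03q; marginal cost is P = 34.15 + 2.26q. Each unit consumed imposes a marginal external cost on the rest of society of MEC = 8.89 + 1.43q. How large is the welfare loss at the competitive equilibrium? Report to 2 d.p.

DWL = 16.98

Market equilibrium (private): 34.15 + 2.26q = 66.27 - 4.03q → q_m = 5.1065.
Social marginal benefit = demand − MEC = 57.38 - 5.46q.
Set SMB = MC: 57.38 - 5.46q = 34.15 + 2.26q → q* = 3.0091.
The welfare-loss triangle has base |q_m − q*| and height MEC(q_m) (the vertical gap between SMB and MC is zero at q* and MEC at q_m).
DWL = ½ × 2.0974 × 16.1923 = 16.9809.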